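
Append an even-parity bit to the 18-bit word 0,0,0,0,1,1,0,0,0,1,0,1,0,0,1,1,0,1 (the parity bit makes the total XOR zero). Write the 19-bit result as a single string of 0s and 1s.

XOR of the 18 data bits: 0⊕0⊕0⊕0⊕1⊕1⊕0⊕0⊕0⊕1⊕0⊕1⊕0⊕0⊕1⊕1⊕0⊕1 = 1
Parity bit = 1 (so all 19 bits XOR to 0).

0000110001010011011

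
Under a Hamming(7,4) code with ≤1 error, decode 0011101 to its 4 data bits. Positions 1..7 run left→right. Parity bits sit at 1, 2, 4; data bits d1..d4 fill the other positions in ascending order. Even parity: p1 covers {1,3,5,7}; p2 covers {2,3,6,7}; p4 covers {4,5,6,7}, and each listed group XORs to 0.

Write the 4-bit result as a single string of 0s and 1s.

1001

s1 (pos 1,3,5,7): 0⊕1⊕1⊕1 = 1
s2 (pos 2,3,6,7): 0⊕1⊕0⊕1 = 0
s4 (pos 4,5,6,7): 1⊕1⊕0⊕1 = 1
Syndrome s4…s1 = 101 → error at position 5.
Flip position 5: 0011101 → 0011001
Read data bits from positions 3,5,6,7: 1001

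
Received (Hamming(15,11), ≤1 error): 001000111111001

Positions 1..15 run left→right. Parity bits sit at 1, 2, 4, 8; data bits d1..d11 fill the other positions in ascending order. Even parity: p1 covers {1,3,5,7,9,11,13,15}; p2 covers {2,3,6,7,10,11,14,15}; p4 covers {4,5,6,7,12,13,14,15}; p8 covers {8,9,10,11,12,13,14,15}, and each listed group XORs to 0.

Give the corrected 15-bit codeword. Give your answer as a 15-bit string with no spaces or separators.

001000011111001

s1 (pos 1,3,5,7,9,11,13,15): 0⊕1⊕0⊕1⊕1⊕1⊕0⊕1 = 1
s2 (pos 2,3,6,7,10,11,14,15): 0⊕1⊕0⊕1⊕1⊕1⊕0⊕1 = 1
s4 (pos 4,5,6,7,12,13,14,15): 0⊕0⊕0⊕1⊕1⊕0⊕0⊕1 = 1
s8 (pos 8,9,10,11,12,13,14,15): 1⊕1⊕1⊕1⊕1⊕0⊕0⊕1 = 0
Syndrome s8…s1 = 0111 → error at position 7.
Flip position 7: 001000111111001 → 001000011111001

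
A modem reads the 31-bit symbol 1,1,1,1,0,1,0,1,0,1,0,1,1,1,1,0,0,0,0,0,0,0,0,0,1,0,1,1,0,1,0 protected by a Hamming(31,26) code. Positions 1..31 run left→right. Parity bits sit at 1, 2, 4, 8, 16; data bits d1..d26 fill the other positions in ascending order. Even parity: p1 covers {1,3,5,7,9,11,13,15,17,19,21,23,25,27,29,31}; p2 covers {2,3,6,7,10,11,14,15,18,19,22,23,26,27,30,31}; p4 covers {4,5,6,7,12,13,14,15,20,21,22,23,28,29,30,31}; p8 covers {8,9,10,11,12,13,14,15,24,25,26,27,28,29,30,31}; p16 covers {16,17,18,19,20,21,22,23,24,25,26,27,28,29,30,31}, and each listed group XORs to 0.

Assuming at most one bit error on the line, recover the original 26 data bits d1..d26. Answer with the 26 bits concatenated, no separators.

10100101111000000001011010

s1 (pos 1,3,5,7,9,11,13,15,17,19,21,23,25,27,29,31): 1⊕1⊕0⊕0⊕0⊕0⊕1⊕1⊕0⊕0⊕0⊕0⊕1⊕1⊕0⊕0 = 0
s2 (pos 2,3,6,7,10,11,14,15,18,19,22,23,26,27,30,31): 1⊕1⊕1⊕0⊕1⊕0⊕1⊕1⊕0⊕0⊕0⊕0⊕0⊕1⊕1⊕0 = 0
s4 (pos 4,5,6,7,12,13,14,15,20,21,22,23,28,29,30,31): 1⊕0⊕1⊕0⊕1⊕1⊕1⊕1⊕0⊕0⊕0⊕0⊕1⊕0⊕1⊕0 = 0
s8 (pos 8,9,10,11,12,13,14,15,24,25,26,27,28,29,30,31): 1⊕0⊕1⊕0⊕1⊕1⊕1⊕1⊕0⊕1⊕0⊕1⊕1⊕0⊕1⊕0 = 0
s16 (pos 16,17,18,19,20,21,22,23,24,25,26,27,28,29,30,31): 0⊕0⊕0⊕0⊕0⊕0⊕0⊕0⊕0⊕1⊕0⊕1⊕1⊕0⊕1⊕0 = 0
Syndrome s16…s1 = 00000 → no error.
Read data bits from positions 3,5,6,7,9,10,11,12,13,14,15,17,18,19,20,21,22,23,24,25,26,27,28,29,30,31: 10100101111000000001011010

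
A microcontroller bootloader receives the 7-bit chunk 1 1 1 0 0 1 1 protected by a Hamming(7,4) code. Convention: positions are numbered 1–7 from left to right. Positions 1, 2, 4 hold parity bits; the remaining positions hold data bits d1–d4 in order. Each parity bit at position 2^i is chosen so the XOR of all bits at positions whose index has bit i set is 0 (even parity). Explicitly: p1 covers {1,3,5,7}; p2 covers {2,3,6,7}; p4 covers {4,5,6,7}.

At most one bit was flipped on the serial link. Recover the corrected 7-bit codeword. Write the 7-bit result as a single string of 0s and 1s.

s1 (pos 1,3,5,7): 1⊕1⊕0⊕1 = 1
s2 (pos 2,3,6,7): 1⊕1⊕1⊕1 = 0
s4 (pos 4,5,6,7): 0⊕0⊕1⊕1 = 0
Syndrome s4…s1 = 001 → error at position 1.
Flip position 1: 1110011 → 0110011

0110011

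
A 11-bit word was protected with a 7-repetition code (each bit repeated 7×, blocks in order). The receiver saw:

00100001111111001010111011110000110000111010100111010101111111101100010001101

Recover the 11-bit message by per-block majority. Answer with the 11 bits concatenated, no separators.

01010011100

Block 1 (0010000): 1 one → 0
Block 2 (1111111): 7 ones → 1
Block 3 (0010101): 3 ones → 0
Block 4 (1101111): 6 ones → 1
Block 5 (0000110): 2 ones → 0
Block 6 (0001110): 3 ones → 0
Block 7 (1010011): 4 ones → 1
Block 8 (1010101): 4 ones → 1
Block 9 (1111111): 7 ones → 1
Block 10 (0110001): 3 ones → 0
Block 11 (0001101): 3 ones → 0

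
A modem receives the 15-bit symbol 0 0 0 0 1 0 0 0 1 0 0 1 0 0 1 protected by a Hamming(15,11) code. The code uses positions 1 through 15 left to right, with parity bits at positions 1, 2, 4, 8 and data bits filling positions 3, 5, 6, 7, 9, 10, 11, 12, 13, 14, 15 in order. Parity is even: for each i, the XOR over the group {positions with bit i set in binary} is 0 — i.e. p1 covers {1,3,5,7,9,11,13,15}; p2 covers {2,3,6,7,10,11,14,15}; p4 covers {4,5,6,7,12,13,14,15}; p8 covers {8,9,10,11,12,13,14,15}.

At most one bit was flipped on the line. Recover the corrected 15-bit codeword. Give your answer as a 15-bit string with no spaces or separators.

000010001001000

s1 (pos 1,3,5,7,9,11,13,15): 0⊕0⊕1⊕0⊕1⊕0⊕0⊕1 = 1
s2 (pos 2,3,6,7,10,11,14,15): 0⊕0⊕0⊕0⊕0⊕0⊕0⊕1 = 1
s4 (pos 4,5,6,7,12,13,14,15): 0⊕1⊕0⊕0⊕1⊕0⊕0⊕1 = 1
s8 (pos 8,9,10,11,12,13,14,15): 0⊕1⊕0⊕0⊕1⊕0⊕0⊕1 = 1
Syndrome s8…s1 = 1111 → error at position 15.
Flip position 15: 000010001001001 → 000010001001000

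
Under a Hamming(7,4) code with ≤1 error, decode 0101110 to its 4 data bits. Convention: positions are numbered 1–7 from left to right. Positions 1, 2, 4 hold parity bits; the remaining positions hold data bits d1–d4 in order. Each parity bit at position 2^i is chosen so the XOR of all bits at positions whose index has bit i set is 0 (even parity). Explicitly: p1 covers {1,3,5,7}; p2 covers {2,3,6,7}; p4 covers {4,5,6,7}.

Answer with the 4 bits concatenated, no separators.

0010

s1 (pos 1,3,5,7): 0⊕0⊕1⊕0 = 1
s2 (pos 2,3,6,7): 1⊕0⊕1⊕0 = 0
s4 (pos 4,5,6,7): 1⊕1⊕1⊕0 = 1
Syndrome s4…s1 = 101 → error at position 5.
Flip position 5: 0101110 → 0101010
Read data bits from positions 3,5,6,7: 0010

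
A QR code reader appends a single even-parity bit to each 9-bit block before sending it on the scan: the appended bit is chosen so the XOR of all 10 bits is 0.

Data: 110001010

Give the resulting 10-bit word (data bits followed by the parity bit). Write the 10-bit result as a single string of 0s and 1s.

1100010100

XOR of the 9 data bits: 1⊕1⊕0⊕0⊕0⊕1⊕0⊕1⊕0 = 0
Parity bit = 0 (so all 10 bits XOR to 0).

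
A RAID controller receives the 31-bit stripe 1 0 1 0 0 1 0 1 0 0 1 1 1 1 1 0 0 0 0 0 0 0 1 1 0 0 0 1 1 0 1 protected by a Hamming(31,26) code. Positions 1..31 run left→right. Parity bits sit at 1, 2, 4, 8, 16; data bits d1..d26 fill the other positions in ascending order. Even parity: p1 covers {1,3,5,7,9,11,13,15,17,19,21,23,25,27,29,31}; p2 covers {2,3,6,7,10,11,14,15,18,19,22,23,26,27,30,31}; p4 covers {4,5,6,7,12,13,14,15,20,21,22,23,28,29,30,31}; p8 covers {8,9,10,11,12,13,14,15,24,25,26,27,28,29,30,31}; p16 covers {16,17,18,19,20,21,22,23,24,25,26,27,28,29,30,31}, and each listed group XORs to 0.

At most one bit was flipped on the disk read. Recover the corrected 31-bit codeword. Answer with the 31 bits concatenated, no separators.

1010010100111110000001110001101

s1 (pos 1,3,5,7,9,11,13,15,17,19,21,23,25,27,29,31): 1⊕1⊕0⊕0⊕0⊕1⊕1⊕1⊕0⊕0⊕0⊕1⊕0⊕0⊕1⊕1 = 0
s2 (pos 2,3,6,7,10,11,14,15,18,19,22,23,26,27,30,31): 0⊕1⊕1⊕0⊕0⊕1⊕1⊕1⊕0⊕0⊕0⊕1⊕0⊕0⊕0⊕1 = 1
s4 (pos 4,5,6,7,12,13,14,15,20,21,22,23,28,29,30,31): 0⊕0⊕1⊕0⊕1⊕1⊕1⊕1⊕0⊕0⊕0⊕1⊕1⊕1⊕0⊕1 = 1
s8 (pos 8,9,10,11,12,13,14,15,24,25,26,27,28,29,30,31): 1⊕0⊕0⊕1⊕1⊕1⊕1⊕1⊕1⊕0⊕0⊕0⊕1⊕1⊕0⊕1 = 0
s16 (pos 16,17,18,19,20,21,22,23,24,25,26,27,28,29,30,31): 0⊕0⊕0⊕0⊕0⊕0⊕0⊕1⊕1⊕0⊕0⊕0⊕1⊕1⊕0⊕1 = 1
Syndrome s16…s1 = 10110 → error at position 22.
Flip position 22: 1010010100111110000000110001101 → 1010010100111110000001110001101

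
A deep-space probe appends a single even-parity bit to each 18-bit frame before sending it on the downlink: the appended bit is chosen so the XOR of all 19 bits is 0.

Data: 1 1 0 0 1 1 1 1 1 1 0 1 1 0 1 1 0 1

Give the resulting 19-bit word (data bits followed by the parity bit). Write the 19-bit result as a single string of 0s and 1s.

XOR of the 18 data bits: 1⊕1⊕0⊕0⊕1⊕1⊕1⊕1⊕1⊕1⊕0⊕1⊕1⊕0⊕1⊕1⊕0⊕1 = 1
Parity bit = 1 (so all 19 bits XOR to 0).

1100111111011011011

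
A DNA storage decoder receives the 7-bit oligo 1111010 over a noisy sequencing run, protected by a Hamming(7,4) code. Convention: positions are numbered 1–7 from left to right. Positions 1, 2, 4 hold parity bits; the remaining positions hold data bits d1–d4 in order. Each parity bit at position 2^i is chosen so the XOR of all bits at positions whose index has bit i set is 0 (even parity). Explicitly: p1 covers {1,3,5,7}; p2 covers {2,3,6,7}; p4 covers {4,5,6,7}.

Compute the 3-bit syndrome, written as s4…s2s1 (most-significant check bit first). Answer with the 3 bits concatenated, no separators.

s1 (pos 1,3,5,7): 1⊕1⊕0⊕0 = 0
s2 (pos 2,3,6,7): 1⊕1⊕1⊕0 = 1
s4 (pos 4,5,6,7): 1⊕0⊕1⊕0 = 0
Syndrome s4…s1 = 010 → error at position 2.

010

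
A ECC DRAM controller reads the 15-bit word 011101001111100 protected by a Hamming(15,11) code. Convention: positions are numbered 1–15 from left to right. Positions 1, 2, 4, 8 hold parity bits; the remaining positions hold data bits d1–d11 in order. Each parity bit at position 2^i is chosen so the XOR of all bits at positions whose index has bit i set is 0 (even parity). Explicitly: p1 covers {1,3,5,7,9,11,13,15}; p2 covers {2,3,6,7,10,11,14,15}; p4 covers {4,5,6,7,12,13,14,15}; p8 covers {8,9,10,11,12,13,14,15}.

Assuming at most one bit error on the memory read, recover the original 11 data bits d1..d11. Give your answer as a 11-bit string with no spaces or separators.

s1 (pos 1,3,5,7,9,11,13,15): 0⊕1⊕0⊕0⊕1⊕1⊕1⊕0 = 0
s2 (pos 2,3,6,7,10,11,14,15): 1⊕1⊕1⊕0⊕1⊕1⊕0⊕0 = 1
s4 (pos 4,5,6,7,12,13,14,15): 1⊕0⊕1⊕0⊕1⊕1⊕0⊕0 = 0
s8 (pos 8,9,10,11,12,13,14,15): 0⊕1⊕1⊕1⊕1⊕1⊕0⊕0 = 1
Syndrome s8…s1 = 1010 → error at position 10.
Flip position 10: 011101001111100 → 011101001011100
Read data bits from positions 3,5,6,7,9,10,11,12,13,14,15: 10101011100

10101011100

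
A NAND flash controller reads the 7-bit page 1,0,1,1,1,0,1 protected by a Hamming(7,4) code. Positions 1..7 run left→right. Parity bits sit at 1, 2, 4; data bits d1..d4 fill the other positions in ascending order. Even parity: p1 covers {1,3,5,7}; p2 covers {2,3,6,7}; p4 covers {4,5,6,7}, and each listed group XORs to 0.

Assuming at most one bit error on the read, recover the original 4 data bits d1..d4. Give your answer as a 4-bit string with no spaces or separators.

s1 (pos 1,3,5,7): 1⊕1⊕1⊕1 = 0
s2 (pos 2,3,6,7): 0⊕1⊕0⊕1 = 0
s4 (pos 4,5,6,7): 1⊕1⊕0⊕1 = 1
Syndrome s4…s1 = 100 → error at position 4.
Flip position 4: 1011101 → 1010101
Read data bits from positions 3,5,6,7: 1101

1101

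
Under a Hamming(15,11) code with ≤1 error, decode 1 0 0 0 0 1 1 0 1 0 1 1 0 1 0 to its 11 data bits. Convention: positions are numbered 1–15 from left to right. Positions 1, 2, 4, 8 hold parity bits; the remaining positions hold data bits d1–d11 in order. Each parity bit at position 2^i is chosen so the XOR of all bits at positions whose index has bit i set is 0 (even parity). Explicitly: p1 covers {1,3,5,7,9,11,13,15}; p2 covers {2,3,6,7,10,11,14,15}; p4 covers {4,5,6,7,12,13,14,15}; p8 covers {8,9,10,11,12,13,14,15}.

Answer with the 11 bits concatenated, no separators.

00111011010

s1 (pos 1,3,5,7,9,11,13,15): 1⊕0⊕0⊕1⊕1⊕1⊕0⊕0 = 0
s2 (pos 2,3,6,7,10,11,14,15): 0⊕0⊕1⊕1⊕0⊕1⊕1⊕0 = 0
s4 (pos 4,5,6,7,12,13,14,15): 0⊕0⊕1⊕1⊕1⊕0⊕1⊕0 = 0
s8 (pos 8,9,10,11,12,13,14,15): 0⊕1⊕0⊕1⊕1⊕0⊕1⊕0 = 0
Syndrome s8…s1 = 0000 → no error.
Read data bits from positions 3,5,6,7,9,10,11,12,13,14,15: 00111011010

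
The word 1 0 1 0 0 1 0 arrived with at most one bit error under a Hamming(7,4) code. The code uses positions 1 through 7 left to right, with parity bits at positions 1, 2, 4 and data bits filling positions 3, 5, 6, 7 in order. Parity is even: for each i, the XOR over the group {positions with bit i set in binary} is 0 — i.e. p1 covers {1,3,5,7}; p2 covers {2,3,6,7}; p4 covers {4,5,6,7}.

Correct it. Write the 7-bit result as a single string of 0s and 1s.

1011010

s1 (pos 1,3,5,7): 1⊕1⊕0⊕0 = 0
s2 (pos 2,3,6,7): 0⊕1⊕1⊕0 = 0
s4 (pos 4,5,6,7): 0⊕0⊕1⊕0 = 1
Syndrome s4…s1 = 100 → error at position 4.
Flip position 4: 1010010 → 1011010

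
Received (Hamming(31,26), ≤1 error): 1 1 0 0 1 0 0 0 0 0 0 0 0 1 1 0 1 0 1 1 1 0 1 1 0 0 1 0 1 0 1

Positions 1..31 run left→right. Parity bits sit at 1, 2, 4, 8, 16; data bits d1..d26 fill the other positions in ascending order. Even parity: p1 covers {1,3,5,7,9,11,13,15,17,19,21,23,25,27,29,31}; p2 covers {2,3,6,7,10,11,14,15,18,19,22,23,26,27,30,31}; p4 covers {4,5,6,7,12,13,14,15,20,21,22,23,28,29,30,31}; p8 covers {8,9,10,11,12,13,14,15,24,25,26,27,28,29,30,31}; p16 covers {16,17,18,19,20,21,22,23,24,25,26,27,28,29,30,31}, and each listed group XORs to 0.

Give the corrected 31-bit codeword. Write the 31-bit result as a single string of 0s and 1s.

1100100000000110111110110010101

s1 (pos 1,3,5,7,9,11,13,15,17,19,21,23,25,27,29,31): 1⊕0⊕1⊕0⊕0⊕0⊕0⊕1⊕1⊕1⊕1⊕1⊕0⊕1⊕1⊕1 = 0
s2 (pos 2,3,6,7,10,11,14,15,18,19,22,23,26,27,30,31): 1⊕0⊕0⊕0⊕0⊕0⊕1⊕1⊕0⊕1⊕0⊕1⊕0⊕1⊕0⊕1 = 1
s4 (pos 4,5,6,7,12,13,14,15,20,21,22,23,28,29,30,31): 0⊕1⊕0⊕0⊕0⊕0⊕1⊕1⊕1⊕1⊕0⊕1⊕0⊕1⊕0⊕1 = 0
s8 (pos 8,9,10,11,12,13,14,15,24,25,26,27,28,29,30,31): 0⊕0⊕0⊕0⊕0⊕0⊕1⊕1⊕1⊕0⊕0⊕1⊕0⊕1⊕0⊕1 = 0
s16 (pos 16,17,18,19,20,21,22,23,24,25,26,27,28,29,30,31): 0⊕1⊕0⊕1⊕1⊕1⊕0⊕1⊕1⊕0⊕0⊕1⊕0⊕1⊕0⊕1 = 1
Syndrome s16…s1 = 10010 → error at position 18.
Flip position 18: 1100100000000110101110110010101 → 1100100000000110111110110010101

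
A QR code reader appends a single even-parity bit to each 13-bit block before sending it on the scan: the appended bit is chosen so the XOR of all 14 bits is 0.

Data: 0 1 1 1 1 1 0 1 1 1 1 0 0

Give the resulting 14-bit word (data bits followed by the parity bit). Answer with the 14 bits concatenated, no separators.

01111101111001

XOR of the 13 data bits: 0⊕1⊕1⊕1⊕1⊕1⊕0⊕1⊕1⊕1⊕1⊕0⊕0 = 1
Parity bit = 1 (so all 14 bits XOR to 0).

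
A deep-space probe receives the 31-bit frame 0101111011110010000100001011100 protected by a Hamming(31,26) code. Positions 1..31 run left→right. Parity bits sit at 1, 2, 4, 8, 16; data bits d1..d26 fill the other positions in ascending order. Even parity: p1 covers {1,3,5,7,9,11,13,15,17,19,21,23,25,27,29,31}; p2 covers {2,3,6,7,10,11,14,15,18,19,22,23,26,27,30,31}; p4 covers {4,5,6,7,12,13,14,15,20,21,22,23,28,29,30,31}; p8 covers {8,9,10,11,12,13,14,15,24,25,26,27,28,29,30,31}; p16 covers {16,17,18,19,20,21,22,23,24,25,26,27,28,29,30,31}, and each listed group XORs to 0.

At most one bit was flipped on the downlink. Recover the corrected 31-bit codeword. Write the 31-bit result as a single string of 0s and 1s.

s1 (pos 1,3,5,7,9,11,13,15,17,19,21,23,25,27,29,31): 0⊕0⊕1⊕1⊕1⊕1⊕0⊕1⊕0⊕0⊕0⊕0⊕1⊕1⊕1⊕0 = 0
s2 (pos 2,3,6,7,10,11,14,15,18,19,22,23,26,27,30,31): 1⊕0⊕1⊕1⊕1⊕1⊕0⊕1⊕0⊕0⊕0⊕0⊕0⊕1⊕0⊕0 = 1
s4 (pos 4,5,6,7,12,13,14,15,20,21,22,23,28,29,30,31): 1⊕1⊕1⊕1⊕1⊕0⊕0⊕1⊕1⊕0⊕0⊕0⊕1⊕1⊕0⊕0 = 1
s8 (pos 8,9,10,11,12,13,14,15,24,25,26,27,28,29,30,31): 0⊕1⊕1⊕1⊕1⊕0⊕0⊕1⊕0⊕1⊕0⊕1⊕1⊕1⊕0⊕0 = 1
s16 (pos 16,17,18,19,20,21,22,23,24,25,26,27,28,29,30,31): 0⊕0⊕0⊕0⊕1⊕0⊕0⊕0⊕0⊕1⊕0⊕1⊕1⊕1⊕0⊕0 = 1
Syndrome s16…s1 = 11110 → error at position 30.
Flip position 30: 0101111011110010000100001011100 → 0101111011110010000100001011110

0101111011110010000100001011110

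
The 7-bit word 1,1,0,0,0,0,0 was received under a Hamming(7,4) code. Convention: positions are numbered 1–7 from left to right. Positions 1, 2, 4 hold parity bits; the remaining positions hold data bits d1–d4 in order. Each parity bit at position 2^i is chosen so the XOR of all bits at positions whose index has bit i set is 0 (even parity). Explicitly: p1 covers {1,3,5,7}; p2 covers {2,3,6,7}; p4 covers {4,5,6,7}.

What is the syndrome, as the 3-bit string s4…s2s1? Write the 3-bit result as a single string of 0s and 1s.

011

s1 (pos 1,3,5,7): 1⊕0⊕0⊕0 = 1
s2 (pos 2,3,6,7): 1⊕0⊕0⊕0 = 1
s4 (pos 4,5,6,7): 0⊕0⊕0⊕0 = 0
Syndrome s4…s1 = 011 → error at position 3.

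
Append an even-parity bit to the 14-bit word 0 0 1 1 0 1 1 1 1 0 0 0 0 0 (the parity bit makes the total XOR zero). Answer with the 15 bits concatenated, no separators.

001101111000000

XOR of the 14 data bits: 0⊕0⊕1⊕1⊕0⊕1⊕1⊕1⊕1⊕0⊕0⊕0⊕0⊕0 = 0
Parity bit = 0 (so all 15 bits XOR to 0).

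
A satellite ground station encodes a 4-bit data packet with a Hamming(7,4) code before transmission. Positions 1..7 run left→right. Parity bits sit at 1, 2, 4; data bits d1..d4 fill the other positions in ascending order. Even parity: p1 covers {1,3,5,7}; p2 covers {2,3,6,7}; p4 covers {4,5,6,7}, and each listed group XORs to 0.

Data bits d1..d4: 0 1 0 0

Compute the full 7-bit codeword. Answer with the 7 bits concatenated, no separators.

Place data at non-parity positions: p1 p2 0 p4 1 0 0
p1 (pos 1,3,5,7): XOR of data positions = 0⊕1⊕0 = 1
p2 (pos 2,3,6,7): XOR of data positions = 0⊕0⊕0 = 0
p4 (pos 4,5,6,7): XOR of data positions = 1⊕0⊕0 = 1
Codeword: 1001100

1001100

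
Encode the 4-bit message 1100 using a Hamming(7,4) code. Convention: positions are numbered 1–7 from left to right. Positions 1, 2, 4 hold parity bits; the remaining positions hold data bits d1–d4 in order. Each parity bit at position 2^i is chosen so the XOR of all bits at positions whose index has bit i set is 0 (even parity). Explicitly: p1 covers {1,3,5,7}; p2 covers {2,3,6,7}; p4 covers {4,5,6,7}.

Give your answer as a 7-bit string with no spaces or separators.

0111100

Place data at non-parity positions: p1 p2 1 p4 1 0 0
p1 (pos 1,3,5,7): XOR of data positions = 1⊕1⊕0 = 0
p2 (pos 2,3,6,7): XOR of data positions = 1⊕0⊕0 = 1
p4 (pos 4,5,6,7): XOR of data positions = 1⊕0⊕0 = 1
Codeword: 0111100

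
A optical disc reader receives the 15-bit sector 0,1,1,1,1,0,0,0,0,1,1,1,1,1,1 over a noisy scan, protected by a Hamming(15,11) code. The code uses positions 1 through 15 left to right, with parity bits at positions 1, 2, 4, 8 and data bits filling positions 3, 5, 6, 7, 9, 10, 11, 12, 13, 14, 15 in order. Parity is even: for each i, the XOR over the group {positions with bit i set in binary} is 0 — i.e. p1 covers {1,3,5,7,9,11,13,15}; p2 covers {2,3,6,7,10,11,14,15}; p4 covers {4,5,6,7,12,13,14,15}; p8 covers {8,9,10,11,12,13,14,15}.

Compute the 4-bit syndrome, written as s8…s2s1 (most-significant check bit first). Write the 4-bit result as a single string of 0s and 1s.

s1 (pos 1,3,5,7,9,11,13,15): 0⊕1⊕1⊕0⊕0⊕1⊕1⊕1 = 1
s2 (pos 2,3,6,7,10,11,14,15): 1⊕1⊕0⊕0⊕1⊕1⊕1⊕1 = 0
s4 (pos 4,5,6,7,12,13,14,15): 1⊕1⊕0⊕0⊕1⊕1⊕1⊕1 = 0
s8 (pos 8,9,10,11,12,13,14,15): 0⊕0⊕1⊕1⊕1⊕1⊕1⊕1 = 0
Syndrome s8…s1 = 0001 → error at position 1.

0001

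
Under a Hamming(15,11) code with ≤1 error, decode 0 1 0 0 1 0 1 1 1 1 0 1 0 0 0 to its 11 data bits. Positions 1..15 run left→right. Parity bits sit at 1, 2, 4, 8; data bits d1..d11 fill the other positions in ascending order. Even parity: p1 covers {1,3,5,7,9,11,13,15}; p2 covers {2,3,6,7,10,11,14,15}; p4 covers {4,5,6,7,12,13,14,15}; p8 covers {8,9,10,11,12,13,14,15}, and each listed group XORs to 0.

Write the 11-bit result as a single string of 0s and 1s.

s1 (pos 1,3,5,7,9,11,13,15): 0⊕0⊕1⊕1⊕1⊕0⊕0⊕0 = 1
s2 (pos 2,3,6,7,10,11,14,15): 1⊕0⊕0⊕1⊕1⊕0⊕0⊕0 = 1
s4 (pos 4,5,6,7,12,13,14,15): 0⊕1⊕0⊕1⊕1⊕0⊕0⊕0 = 1
s8 (pos 8,9,10,11,12,13,14,15): 1⊕1⊕1⊕0⊕1⊕0⊕0⊕0 = 0
Syndrome s8…s1 = 0111 → error at position 7.
Flip position 7: 010010111101000 → 010010011101000
Read data bits from positions 3,5,6,7,9,10,11,12,13,14,15: 01001101000

01001101000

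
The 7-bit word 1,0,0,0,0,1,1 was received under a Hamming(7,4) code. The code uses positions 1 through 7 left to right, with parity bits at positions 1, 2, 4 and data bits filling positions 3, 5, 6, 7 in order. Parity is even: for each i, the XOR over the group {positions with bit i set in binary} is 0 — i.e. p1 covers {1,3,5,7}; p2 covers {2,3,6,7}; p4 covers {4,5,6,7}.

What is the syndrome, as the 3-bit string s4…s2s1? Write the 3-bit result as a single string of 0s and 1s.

000

s1 (pos 1,3,5,7): 1⊕0⊕0⊕1 = 0
s2 (pos 2,3,6,7): 0⊕0⊕1⊕1 = 0
s4 (pos 4,5,6,7): 0⊕0⊕1⊕1 = 0
Syndrome s4…s1 = 000 → no error.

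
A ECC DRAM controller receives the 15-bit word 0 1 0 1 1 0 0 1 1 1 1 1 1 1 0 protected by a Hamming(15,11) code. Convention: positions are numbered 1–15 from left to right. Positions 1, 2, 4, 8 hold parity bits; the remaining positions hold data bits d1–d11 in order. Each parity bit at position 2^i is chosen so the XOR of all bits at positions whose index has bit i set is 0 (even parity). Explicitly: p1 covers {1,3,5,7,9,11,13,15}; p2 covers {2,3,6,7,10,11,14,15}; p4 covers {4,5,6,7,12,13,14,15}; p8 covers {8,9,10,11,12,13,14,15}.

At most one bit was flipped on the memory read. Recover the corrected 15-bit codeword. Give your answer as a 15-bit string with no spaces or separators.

s1 (pos 1,3,5,7,9,11,13,15): 0⊕0⊕1⊕0⊕1⊕1⊕1⊕0 = 0
s2 (pos 2,3,6,7,10,11,14,15): 1⊕0⊕0⊕0⊕1⊕1⊕1⊕0 = 0
s4 (pos 4,5,6,7,12,13,14,15): 1⊕1⊕0⊕0⊕1⊕1⊕1⊕0 = 1
s8 (pos 8,9,10,11,12,13,14,15): 1⊕1⊕1⊕1⊕1⊕1⊕1⊕0 = 1
Syndrome s8…s1 = 1100 → error at position 12.
Flip position 12: 010110011111110 → 010110011110110

010110011110110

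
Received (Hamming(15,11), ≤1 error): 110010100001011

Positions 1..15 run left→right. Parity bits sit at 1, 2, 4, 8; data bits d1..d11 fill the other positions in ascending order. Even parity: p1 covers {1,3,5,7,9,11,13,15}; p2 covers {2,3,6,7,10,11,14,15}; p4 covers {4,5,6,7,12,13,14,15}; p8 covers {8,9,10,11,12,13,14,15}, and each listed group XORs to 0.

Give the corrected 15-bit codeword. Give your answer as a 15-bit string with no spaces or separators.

110010100000011

s1 (pos 1,3,5,7,9,11,13,15): 1⊕0⊕1⊕1⊕0⊕0⊕0⊕1 = 0
s2 (pos 2,3,6,7,10,11,14,15): 1⊕0⊕0⊕1⊕0⊕0⊕1⊕1 = 0
s4 (pos 4,5,6,7,12,13,14,15): 0⊕1⊕0⊕1⊕1⊕0⊕1⊕1 = 1
s8 (pos 8,9,10,11,12,13,14,15): 0⊕0⊕0⊕0⊕1⊕0⊕1⊕1 = 1
Syndrome s8…s1 = 1100 → error at position 12.
Flip position 12: 110010100001011 → 110010100000011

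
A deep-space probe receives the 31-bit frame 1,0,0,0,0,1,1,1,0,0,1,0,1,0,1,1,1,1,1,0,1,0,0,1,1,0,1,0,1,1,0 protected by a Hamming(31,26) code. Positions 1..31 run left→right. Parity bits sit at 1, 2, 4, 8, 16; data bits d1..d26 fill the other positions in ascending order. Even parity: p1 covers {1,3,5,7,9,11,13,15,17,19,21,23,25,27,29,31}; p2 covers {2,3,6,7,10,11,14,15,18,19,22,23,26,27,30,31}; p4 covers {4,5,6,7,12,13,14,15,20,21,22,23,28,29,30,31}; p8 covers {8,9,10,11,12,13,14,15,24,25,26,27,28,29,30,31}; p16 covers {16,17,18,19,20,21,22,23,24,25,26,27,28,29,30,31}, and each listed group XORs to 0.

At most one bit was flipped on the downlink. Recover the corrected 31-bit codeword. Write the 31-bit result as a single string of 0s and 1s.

1000011100100011111010011010110

s1 (pos 1,3,5,7,9,11,13,15,17,19,21,23,25,27,29,31): 1⊕0⊕0⊕1⊕0⊕1⊕1⊕1⊕1⊕1⊕1⊕0⊕1⊕1⊕1⊕0 = 1
s2 (pos 2,3,6,7,10,11,14,15,18,19,22,23,26,27,30,31): 0⊕0⊕1⊕1⊕0⊕1⊕0⊕1⊕1⊕1⊕0⊕0⊕0⊕1⊕1⊕0 = 0
s4 (pos 4,5,6,7,12,13,14,15,20,21,22,23,28,29,30,31): 0⊕0⊕1⊕1⊕0⊕1⊕0⊕1⊕0⊕1⊕0⊕0⊕0⊕1⊕1⊕0 = 1
s8 (pos 8,9,10,11,12,13,14,15,24,25,26,27,28,29,30,31): 1⊕0⊕0⊕1⊕0⊕1⊕0⊕1⊕1⊕1⊕0⊕1⊕0⊕1⊕1⊕0 = 1
s16 (pos 16,17,18,19,20,21,22,23,24,25,26,27,28,29,30,31): 1⊕1⊕1⊕1⊕0⊕1⊕0⊕0⊕1⊕1⊕0⊕1⊕0⊕1⊕1⊕0 = 0
Syndrome s16…s1 = 01101 → error at position 13.
Flip position 13: 1000011100101011111010011010110 → 1000011100100011111010011010110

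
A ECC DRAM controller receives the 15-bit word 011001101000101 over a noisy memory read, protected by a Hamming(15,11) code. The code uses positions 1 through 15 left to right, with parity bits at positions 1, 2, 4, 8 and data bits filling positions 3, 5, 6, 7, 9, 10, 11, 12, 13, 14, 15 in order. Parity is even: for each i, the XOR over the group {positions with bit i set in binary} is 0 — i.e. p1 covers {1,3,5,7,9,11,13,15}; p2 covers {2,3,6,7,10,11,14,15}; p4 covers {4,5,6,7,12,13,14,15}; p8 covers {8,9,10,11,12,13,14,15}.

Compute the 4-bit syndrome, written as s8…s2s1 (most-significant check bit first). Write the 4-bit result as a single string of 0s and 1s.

1011

s1 (pos 1,3,5,7,9,11,13,15): 0⊕1⊕0⊕1⊕1⊕0⊕1⊕1 = 1
s2 (pos 2,3,6,7,10,11,14,15): 1⊕1⊕1⊕1⊕0⊕0⊕0⊕1 = 1
s4 (pos 4,5,6,7,12,13,14,15): 0⊕0⊕1⊕1⊕0⊕1⊕0⊕1 = 0
s8 (pos 8,9,10,11,12,13,14,15): 0⊕1⊕0⊕0⊕0⊕1⊕0⊕1 = 1
Syndrome s8…s1 = 1011 → error at position 11.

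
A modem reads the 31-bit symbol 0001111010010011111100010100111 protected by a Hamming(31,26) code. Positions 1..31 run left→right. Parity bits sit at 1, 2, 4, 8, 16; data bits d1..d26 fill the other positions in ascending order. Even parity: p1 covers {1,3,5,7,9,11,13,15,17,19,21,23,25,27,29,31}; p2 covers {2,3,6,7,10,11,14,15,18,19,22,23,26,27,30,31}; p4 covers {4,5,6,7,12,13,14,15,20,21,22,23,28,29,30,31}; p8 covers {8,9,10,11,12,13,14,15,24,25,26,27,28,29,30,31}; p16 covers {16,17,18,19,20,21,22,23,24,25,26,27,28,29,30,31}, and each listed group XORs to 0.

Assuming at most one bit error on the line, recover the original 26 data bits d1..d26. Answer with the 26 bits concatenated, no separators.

s1 (pos 1,3,5,7,9,11,13,15,17,19,21,23,25,27,29,31): 0⊕0⊕1⊕1⊕1⊕0⊕0⊕1⊕1⊕1⊕0⊕0⊕0⊕0⊕1⊕1 = 0
s2 (pos 2,3,6,7,10,11,14,15,18,19,22,23,26,27,30,31): 0⊕0⊕1⊕1⊕0⊕0⊕0⊕1⊕1⊕1⊕0⊕0⊕1⊕0⊕1⊕1 = 0
s4 (pos 4,5,6,7,12,13,14,15,20,21,22,23,28,29,30,31): 1⊕1⊕1⊕1⊕1⊕0⊕0⊕1⊕1⊕0⊕0⊕0⊕0⊕1⊕1⊕1 = 0
s8 (pos 8,9,10,11,12,13,14,15,24,25,26,27,28,29,30,31): 0⊕1⊕0⊕0⊕1⊕0⊕0⊕1⊕1⊕0⊕1⊕0⊕0⊕1⊕1⊕1 = 0
s16 (pos 16,17,18,19,20,21,22,23,24,25,26,27,28,29,30,31): 1⊕1⊕1⊕1⊕1⊕0⊕0⊕0⊕1⊕0⊕1⊕0⊕0⊕1⊕1⊕1 = 0
Syndrome s16…s1 = 00000 → no error.
Read data bits from positions 3,5,6,7,9,10,11,12,13,14,15,17,18,19,20,21,22,23,24,25,26,27,28,29,30,31: 01111001001111100010100111

01111001001111100010100111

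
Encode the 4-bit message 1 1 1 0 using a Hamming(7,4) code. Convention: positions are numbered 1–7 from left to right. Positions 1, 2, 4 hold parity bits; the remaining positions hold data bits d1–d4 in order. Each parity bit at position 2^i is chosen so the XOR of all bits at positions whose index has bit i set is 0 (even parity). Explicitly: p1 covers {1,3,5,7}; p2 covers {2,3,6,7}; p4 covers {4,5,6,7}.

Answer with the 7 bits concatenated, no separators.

0010110

Place data at non-parity positions: p1 p2 1 p4 1 1 0
p1 (pos 1,3,5,7): XOR of data positions = 1⊕1⊕0 = 0
p2 (pos 2,3,6,7): XOR of data positions = 1⊕1⊕0 = 0
p4 (pos 4,5,6,7): XOR of data positions = 1⊕1⊕0 = 0
Codeword: 0010110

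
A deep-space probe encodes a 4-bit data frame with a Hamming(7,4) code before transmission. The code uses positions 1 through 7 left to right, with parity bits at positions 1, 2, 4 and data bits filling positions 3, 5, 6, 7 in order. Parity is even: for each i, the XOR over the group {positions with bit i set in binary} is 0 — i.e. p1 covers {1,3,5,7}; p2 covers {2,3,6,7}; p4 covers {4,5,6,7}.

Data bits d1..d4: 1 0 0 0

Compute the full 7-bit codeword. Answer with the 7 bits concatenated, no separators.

Place data at non-parity positions: p1 p2 1 p4 0 0 0
p1 (pos 1,3,5,7): XOR of data positions = 1⊕0⊕0 = 1
p2 (pos 2,3,6,7): XOR of data positions = 1⊕0⊕0 = 1
p4 (pos 4,5,6,7): XOR of data positions = 0⊕0⊕0 = 0
Codeword: 1110000

1110000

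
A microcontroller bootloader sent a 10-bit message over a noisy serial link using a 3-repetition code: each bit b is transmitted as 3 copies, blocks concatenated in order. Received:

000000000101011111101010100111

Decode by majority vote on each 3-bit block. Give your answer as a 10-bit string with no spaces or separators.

Block 1 (000): 0 ones → 0
Block 2 (000): 0 ones → 0
Block 3 (000): 0 ones → 0
Block 4 (101): 2 ones → 1
Block 5 (011): 2 ones → 1
Block 6 (111): 3 ones → 1
Block 7 (101): 2 ones → 1
Block 8 (010): 1 one → 0
Block 9 (100): 1 one → 0
Block 10 (111): 3 ones → 1

0001111001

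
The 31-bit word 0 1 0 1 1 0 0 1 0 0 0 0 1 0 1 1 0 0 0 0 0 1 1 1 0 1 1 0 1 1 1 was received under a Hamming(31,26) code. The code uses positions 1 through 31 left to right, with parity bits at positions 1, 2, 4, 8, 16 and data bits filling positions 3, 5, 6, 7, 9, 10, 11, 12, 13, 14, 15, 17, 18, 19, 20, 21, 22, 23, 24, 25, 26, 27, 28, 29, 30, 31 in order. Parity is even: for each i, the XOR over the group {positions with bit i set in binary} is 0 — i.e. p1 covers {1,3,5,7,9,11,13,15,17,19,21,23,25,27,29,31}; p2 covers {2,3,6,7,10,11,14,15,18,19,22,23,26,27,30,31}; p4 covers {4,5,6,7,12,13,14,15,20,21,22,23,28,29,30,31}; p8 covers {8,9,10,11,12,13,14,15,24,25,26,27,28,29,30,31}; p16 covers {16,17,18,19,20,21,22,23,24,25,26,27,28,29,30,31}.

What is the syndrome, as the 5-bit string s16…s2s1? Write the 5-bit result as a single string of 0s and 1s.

s1 (pos 1,3,5,7,9,11,13,15,17,19,21,23,25,27,29,31): 0⊕0⊕1⊕0⊕0⊕0⊕1⊕1⊕0⊕0⊕0⊕1⊕0⊕1⊕1⊕1 = 1
s2 (pos 2,3,6,7,10,11,14,15,18,19,22,23,26,27,30,31): 1⊕0⊕0⊕0⊕0⊕0⊕0⊕1⊕0⊕0⊕1⊕1⊕1⊕1⊕1⊕1 = 0
s4 (pos 4,5,6,7,12,13,14,15,20,21,22,23,28,29,30,31): 1⊕1⊕0⊕0⊕0⊕1⊕0⊕1⊕0⊕0⊕1⊕1⊕0⊕1⊕1⊕1 = 1
s8 (pos 8,9,10,11,12,13,14,15,24,25,26,27,28,29,30,31): 1⊕0⊕0⊕0⊕0⊕1⊕0⊕1⊕1⊕0⊕1⊕1⊕0⊕1⊕1⊕1 = 1
s16 (pos 16,17,18,19,20,21,22,23,24,25,26,27,28,29,30,31): 1⊕0⊕0⊕0⊕0⊕0⊕1⊕1⊕1⊕0⊕1⊕1⊕0⊕1⊕1⊕1 = 1
Syndrome s16…s1 = 11101 → error at position 29.

11101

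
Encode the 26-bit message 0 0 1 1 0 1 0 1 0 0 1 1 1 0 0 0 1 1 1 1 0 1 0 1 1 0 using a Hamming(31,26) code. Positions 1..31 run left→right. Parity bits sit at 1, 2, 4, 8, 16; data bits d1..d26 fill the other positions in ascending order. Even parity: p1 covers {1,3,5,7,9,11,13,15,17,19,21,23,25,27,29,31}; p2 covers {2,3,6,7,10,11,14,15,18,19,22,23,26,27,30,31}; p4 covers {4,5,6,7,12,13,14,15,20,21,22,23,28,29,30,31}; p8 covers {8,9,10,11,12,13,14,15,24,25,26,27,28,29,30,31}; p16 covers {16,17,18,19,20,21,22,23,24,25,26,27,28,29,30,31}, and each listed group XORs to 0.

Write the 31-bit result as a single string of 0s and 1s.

Place data at non-parity positions: p1 p2 0 p4 0 1 1 p8 0 1 0 1 0 0 1 p16 1 1 0 0 0 1 1 1 1 0 1 0 1 1 0
p1 (pos 1,3,5,7,9,11,13,15,17,19,21,23,25,27,29,31): XOR of data positions = 0⊕0⊕1⊕0⊕0⊕0⊕1⊕1⊕0⊕0⊕1⊕1⊕1⊕1⊕0 = 1
p2 (pos 2,3,6,7,10,11,14,15,18,19,22,23,26,27,30,31): XOR of data positions = 0⊕1⊕1⊕1⊕0⊕0⊕1⊕1⊕0⊕1⊕1⊕0⊕1⊕1⊕0 = 1
p4 (pos 4,5,6,7,12,13,14,15,20,21,22,23,28,29,30,31): XOR of data positions = 0⊕1⊕1⊕1⊕0⊕0⊕1⊕0⊕0⊕1⊕1⊕0⊕1⊕1⊕0 = 0
p8 (pos 8,9,10,11,12,13,14,15,24,25,26,27,28,29,30,31): XOR of data positions = 0⊕1⊕0⊕1⊕0⊕0⊕1⊕1⊕1⊕0⊕1⊕0⊕1⊕1⊕0 = 0
p16 (pos 16,17,18,19,20,21,22,23,24,25,26,27,28,29,30,31): XOR of data positions = 1⊕1⊕0⊕0⊕0⊕1⊕1⊕1⊕1⊕0⊕1⊕0⊕1⊕1⊕0 = 1
Codeword: 1100011001010011110001111010110

1100011001010011110001111010110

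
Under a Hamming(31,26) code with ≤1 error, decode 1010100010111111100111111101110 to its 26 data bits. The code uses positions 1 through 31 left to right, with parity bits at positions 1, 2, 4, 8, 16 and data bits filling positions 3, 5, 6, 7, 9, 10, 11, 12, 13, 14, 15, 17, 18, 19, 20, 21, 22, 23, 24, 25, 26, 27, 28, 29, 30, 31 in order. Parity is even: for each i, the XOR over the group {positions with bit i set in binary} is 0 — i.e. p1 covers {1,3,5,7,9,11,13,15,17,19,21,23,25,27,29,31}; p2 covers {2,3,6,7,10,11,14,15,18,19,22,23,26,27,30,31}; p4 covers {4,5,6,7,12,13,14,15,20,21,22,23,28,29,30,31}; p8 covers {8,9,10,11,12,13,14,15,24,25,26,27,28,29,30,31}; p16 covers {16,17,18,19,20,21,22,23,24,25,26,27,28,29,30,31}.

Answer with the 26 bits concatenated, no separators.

s1 (pos 1,3,5,7,9,11,13,15,17,19,21,23,25,27,29,31): 1⊕1⊕1⊕0⊕1⊕1⊕1⊕1⊕1⊕0⊕1⊕1⊕1⊕0⊕1⊕0 = 0
s2 (pos 2,3,6,7,10,11,14,15,18,19,22,23,26,27,30,31): 0⊕1⊕0⊕0⊕0⊕1⊕1⊕1⊕0⊕0⊕1⊕1⊕1⊕0⊕1⊕0 = 0
s4 (pos 4,5,6,7,12,13,14,15,20,21,22,23,28,29,30,31): 0⊕1⊕0⊕0⊕1⊕1⊕1⊕1⊕1⊕1⊕1⊕1⊕1⊕1⊕1⊕0 = 0
s8 (pos 8,9,10,11,12,13,14,15,24,25,26,27,28,29,30,31): 0⊕1⊕0⊕1⊕1⊕1⊕1⊕1⊕1⊕1⊕1⊕0⊕1⊕1⊕1⊕0 = 0
s16 (pos 16,17,18,19,20,21,22,23,24,25,26,27,28,29,30,31): 1⊕1⊕0⊕0⊕1⊕1⊕1⊕1⊕1⊕1⊕1⊕0⊕1⊕1⊕1⊕0 = 0
Syndrome s16…s1 = 00000 → no error.
Read data bits from positions 3,5,6,7,9,10,11,12,13,14,15,17,18,19,20,21,22,23,24,25,26,27,28,29,30,31: 11001011111100111111101110

11001011111100111111101110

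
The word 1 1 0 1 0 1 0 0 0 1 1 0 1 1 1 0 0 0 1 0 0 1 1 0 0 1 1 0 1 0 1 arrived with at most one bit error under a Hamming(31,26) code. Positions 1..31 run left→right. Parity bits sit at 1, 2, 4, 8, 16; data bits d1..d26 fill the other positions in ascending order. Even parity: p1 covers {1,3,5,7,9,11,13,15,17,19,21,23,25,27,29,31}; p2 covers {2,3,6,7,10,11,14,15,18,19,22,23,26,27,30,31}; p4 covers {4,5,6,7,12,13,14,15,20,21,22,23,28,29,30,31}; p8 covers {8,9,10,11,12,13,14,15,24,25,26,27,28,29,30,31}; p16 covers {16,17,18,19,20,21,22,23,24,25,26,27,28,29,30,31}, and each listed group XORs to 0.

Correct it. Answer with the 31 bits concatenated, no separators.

s1 (pos 1,3,5,7,9,11,13,15,17,19,21,23,25,27,29,31): 1⊕0⊕0⊕0⊕0⊕1⊕1⊕1⊕0⊕1⊕0⊕1⊕0⊕1⊕1⊕1 = 1
s2 (pos 2,3,6,7,10,11,14,15,18,19,22,23,26,27,30,31): 1⊕0⊕1⊕0⊕1⊕1⊕1⊕1⊕0⊕1⊕1⊕1⊕1⊕1⊕0⊕1 = 0
s4 (pos 4,5,6,7,12,13,14,15,20,21,22,23,28,29,30,31): 1⊕0⊕1⊕0⊕0⊕1⊕1⊕1⊕0⊕0⊕1⊕1⊕0⊕1⊕0⊕1 = 1
s8 (pos 8,9,10,11,12,13,14,15,24,25,26,27,28,29,30,31): 0⊕0⊕1⊕1⊕0⊕1⊕1⊕1⊕0⊕0⊕1⊕1⊕0⊕1⊕0⊕1 = 1
s16 (pos 16,17,18,19,20,21,22,23,24,25,26,27,28,29,30,31): 0⊕0⊕0⊕1⊕0⊕0⊕1⊕1⊕0⊕0⊕1⊕1⊕0⊕1⊕0⊕1 = 1
Syndrome s16…s1 = 11101 → error at position 29.
Flip position 29: 1101010001101110001001100110101 → 1101010001101110001001100110001

1101010001101110001001100110001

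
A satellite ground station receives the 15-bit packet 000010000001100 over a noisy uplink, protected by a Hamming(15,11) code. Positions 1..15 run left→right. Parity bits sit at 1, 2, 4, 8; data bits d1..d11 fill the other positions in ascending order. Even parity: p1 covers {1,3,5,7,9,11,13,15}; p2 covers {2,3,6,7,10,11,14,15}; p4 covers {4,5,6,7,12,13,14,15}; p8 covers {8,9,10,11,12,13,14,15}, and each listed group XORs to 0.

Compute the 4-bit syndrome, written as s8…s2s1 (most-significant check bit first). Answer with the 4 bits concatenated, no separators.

s1 (pos 1,3,5,7,9,11,13,15): 0⊕0⊕1⊕0⊕0⊕0⊕1⊕0 = 0
s2 (pos 2,3,6,7,10,11,14,15): 0⊕0⊕0⊕0⊕0⊕0⊕0⊕0 = 0
s4 (pos 4,5,6,7,12,13,14,15): 0⊕1⊕0⊕0⊕1⊕1⊕0⊕0 = 1
s8 (pos 8,9,10,11,12,13,14,15): 0⊕0⊕0⊕0⊕1⊕1⊕0⊕0 = 0
Syndrome s8…s1 = 0100 → error at position 4.

0100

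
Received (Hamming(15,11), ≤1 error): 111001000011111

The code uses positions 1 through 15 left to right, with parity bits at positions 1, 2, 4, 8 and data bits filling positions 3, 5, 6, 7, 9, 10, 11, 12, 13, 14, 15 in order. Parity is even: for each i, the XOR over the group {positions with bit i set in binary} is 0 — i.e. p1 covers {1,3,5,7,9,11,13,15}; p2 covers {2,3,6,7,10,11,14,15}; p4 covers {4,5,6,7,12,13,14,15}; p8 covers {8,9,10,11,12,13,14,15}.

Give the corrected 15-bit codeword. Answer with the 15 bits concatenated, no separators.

111001000011011

s1 (pos 1,3,5,7,9,11,13,15): 1⊕1⊕0⊕0⊕0⊕1⊕1⊕1 = 1
s2 (pos 2,3,6,7,10,11,14,15): 1⊕1⊕1⊕0⊕0⊕1⊕1⊕1 = 0
s4 (pos 4,5,6,7,12,13,14,15): 0⊕0⊕1⊕0⊕1⊕1⊕1⊕1 = 1
s8 (pos 8,9,10,11,12,13,14,15): 0⊕0⊕0⊕1⊕1⊕1⊕1⊕1 = 1
Syndrome s8…s1 = 1101 → error at position 13.
Flip position 13: 111001000011111 → 111001000011011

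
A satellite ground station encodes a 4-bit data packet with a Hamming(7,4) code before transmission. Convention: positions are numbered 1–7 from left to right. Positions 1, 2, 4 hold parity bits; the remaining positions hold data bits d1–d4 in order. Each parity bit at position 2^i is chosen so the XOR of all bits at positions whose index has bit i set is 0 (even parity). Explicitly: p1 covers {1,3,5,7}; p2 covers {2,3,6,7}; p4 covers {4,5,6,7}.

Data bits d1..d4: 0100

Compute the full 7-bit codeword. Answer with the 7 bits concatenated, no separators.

1001100

Place data at non-parity positions: p1 p2 0 p4 1 0 0
p1 (pos 1,3,5,7): XOR of data positions = 0⊕1⊕0 = 1
p2 (pos 2,3,6,7): XOR of data positions = 0⊕0⊕0 = 0
p4 (pos 4,5,6,7): XOR of data positions = 1⊕0⊕0 = 1
Codeword: 1001100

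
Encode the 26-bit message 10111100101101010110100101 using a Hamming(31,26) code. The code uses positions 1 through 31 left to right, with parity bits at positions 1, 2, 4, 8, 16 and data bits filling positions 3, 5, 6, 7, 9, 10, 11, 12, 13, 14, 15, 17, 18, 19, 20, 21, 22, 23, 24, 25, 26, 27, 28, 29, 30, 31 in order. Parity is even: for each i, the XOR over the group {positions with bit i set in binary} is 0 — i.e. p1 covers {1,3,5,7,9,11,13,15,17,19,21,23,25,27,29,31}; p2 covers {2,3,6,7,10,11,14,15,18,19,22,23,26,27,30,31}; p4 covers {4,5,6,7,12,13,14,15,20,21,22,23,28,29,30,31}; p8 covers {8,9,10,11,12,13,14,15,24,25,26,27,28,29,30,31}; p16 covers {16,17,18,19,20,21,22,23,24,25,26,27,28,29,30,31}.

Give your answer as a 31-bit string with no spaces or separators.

Place data at non-parity positions: p1 p2 1 p4 0 1 1 p8 1 1 0 0 1 0 1 p16 1 0 1 0 1 0 1 1 0 1 0 0 1 0 1
p1 (pos 1,3,5,7,9,11,13,15,17,19,21,23,25,27,29,31): XOR of data positions = 1⊕0⊕1⊕1⊕0⊕1⊕1⊕1⊕1⊕1⊕1⊕0⊕0⊕1⊕1 = 1
p2 (pos 2,3,6,7,10,11,14,15,18,19,22,23,26,27,30,31): XOR of data positions = 1⊕1⊕1⊕1⊕0⊕0⊕1⊕0⊕1⊕0⊕1⊕1⊕0⊕0⊕1 = 1
p4 (pos 4,5,6,7,12,13,14,15,20,21,22,23,28,29,30,31): XOR of data positions = 0⊕1⊕1⊕0⊕1⊕0⊕1⊕0⊕1⊕0⊕1⊕0⊕1⊕0⊕1 = 0
p8 (pos 8,9,10,11,12,13,14,15,24,25,26,27,28,29,30,31): XOR of data positions = 1⊕1⊕0⊕0⊕1⊕0⊕1⊕1⊕0⊕1⊕0⊕0⊕1⊕0⊕1 = 0
p16 (pos 16,17,18,19,20,21,22,23,24,25,26,27,28,29,30,31): XOR of data positions = 1⊕0⊕1⊕0⊕1⊕0⊕1⊕1⊕0⊕1⊕0⊕0⊕1⊕0⊕1 = 0
Codeword: 1110011011001010101010110100101

1110011011001010101010110100101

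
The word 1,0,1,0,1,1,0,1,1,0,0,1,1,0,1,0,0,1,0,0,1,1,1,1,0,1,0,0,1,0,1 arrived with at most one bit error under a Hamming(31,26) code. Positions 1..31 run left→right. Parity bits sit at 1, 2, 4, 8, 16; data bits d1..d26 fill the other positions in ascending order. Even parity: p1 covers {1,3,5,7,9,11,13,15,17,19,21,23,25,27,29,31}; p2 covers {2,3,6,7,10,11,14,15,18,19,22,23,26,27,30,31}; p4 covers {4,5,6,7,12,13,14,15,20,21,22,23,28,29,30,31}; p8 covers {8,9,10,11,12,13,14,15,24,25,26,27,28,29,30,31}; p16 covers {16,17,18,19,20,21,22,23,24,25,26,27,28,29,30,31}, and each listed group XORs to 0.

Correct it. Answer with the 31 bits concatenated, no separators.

s1 (pos 1,3,5,7,9,11,13,15,17,19,21,23,25,27,29,31): 1⊕1⊕1⊕0⊕1⊕0⊕1⊕1⊕0⊕0⊕1⊕1⊕0⊕0⊕1⊕1 = 0
s2 (pos 2,3,6,7,10,11,14,15,18,19,22,23,26,27,30,31): 0⊕1⊕1⊕0⊕0⊕0⊕0⊕1⊕1⊕0⊕1⊕1⊕1⊕0⊕0⊕1 = 0
s4 (pos 4,5,6,7,12,13,14,15,20,21,22,23,28,29,30,31): 0⊕1⊕1⊕0⊕1⊕1⊕0⊕1⊕0⊕1⊕1⊕1⊕0⊕1⊕0⊕1 = 0
s8 (pos 8,9,10,11,12,13,14,15,24,25,26,27,28,29,30,31): 1⊕1⊕0⊕0⊕1⊕1⊕0⊕1⊕1⊕0⊕1⊕0⊕0⊕1⊕0⊕1 = 1
s16 (pos 16,17,18,19,20,21,22,23,24,25,26,27,28,29,30,31): 0⊕0⊕1⊕0⊕0⊕1⊕1⊕1⊕1⊕0⊕1⊕0⊕0⊕1⊕0⊕1 = 0
Syndrome s16…s1 = 01000 → error at position 8.
Flip position 8: 1010110110011010010011110100101 → 1010110010011010010011110100101

1010110010011010010011110100101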